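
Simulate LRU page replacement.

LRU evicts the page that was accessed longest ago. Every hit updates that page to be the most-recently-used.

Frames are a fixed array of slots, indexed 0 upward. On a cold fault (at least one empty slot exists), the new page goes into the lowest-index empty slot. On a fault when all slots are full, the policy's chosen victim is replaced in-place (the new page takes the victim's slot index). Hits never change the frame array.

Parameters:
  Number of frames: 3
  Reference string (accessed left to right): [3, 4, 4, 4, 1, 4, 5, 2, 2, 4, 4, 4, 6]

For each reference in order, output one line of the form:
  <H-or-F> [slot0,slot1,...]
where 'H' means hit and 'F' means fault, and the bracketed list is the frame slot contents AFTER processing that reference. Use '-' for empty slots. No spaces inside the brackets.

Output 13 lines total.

F [3,-,-]
F [3,4,-]
H [3,4,-]
H [3,4,-]
F [3,4,1]
H [3,4,1]
F [5,4,1]
F [5,4,2]
H [5,4,2]
H [5,4,2]
H [5,4,2]
H [5,4,2]
F [6,4,2]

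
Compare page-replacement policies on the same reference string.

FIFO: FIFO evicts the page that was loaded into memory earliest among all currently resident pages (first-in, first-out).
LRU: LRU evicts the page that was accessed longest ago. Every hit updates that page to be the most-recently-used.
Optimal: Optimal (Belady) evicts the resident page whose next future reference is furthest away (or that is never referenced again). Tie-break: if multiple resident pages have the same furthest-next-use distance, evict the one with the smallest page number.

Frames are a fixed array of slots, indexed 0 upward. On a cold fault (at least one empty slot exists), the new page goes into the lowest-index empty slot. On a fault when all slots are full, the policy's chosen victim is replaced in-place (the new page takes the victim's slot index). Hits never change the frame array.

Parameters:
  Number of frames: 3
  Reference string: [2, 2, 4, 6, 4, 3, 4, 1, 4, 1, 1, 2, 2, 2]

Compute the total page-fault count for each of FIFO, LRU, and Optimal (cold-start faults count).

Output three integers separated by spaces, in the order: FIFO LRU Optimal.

Answer: 7 6 5

Derivation:
--- FIFO ---
  step 0: ref 2 -> FAULT, frames=[2,-,-] (faults so far: 1)
  step 1: ref 2 -> HIT, frames=[2,-,-] (faults so far: 1)
  step 2: ref 4 -> FAULT, frames=[2,4,-] (faults so far: 2)
  step 3: ref 6 -> FAULT, frames=[2,4,6] (faults so far: 3)
  step 4: ref 4 -> HIT, frames=[2,4,6] (faults so far: 3)
  step 5: ref 3 -> FAULT, evict 2, frames=[3,4,6] (faults so far: 4)
  step 6: ref 4 -> HIT, frames=[3,4,6] (faults so far: 4)
  step 7: ref 1 -> FAULT, evict 4, frames=[3,1,6] (faults so far: 5)
  step 8: ref 4 -> FAULT, evict 6, frames=[3,1,4] (faults so far: 6)
  step 9: ref 1 -> HIT, frames=[3,1,4] (faults so far: 6)
  step 10: ref 1 -> HIT, frames=[3,1,4] (faults so far: 6)
  step 11: ref 2 -> FAULT, evict 3, frames=[2,1,4] (faults so far: 7)
  step 12: ref 2 -> HIT, frames=[2,1,4] (faults so far: 7)
  step 13: ref 2 -> HIT, frames=[2,1,4] (faults so far: 7)
  FIFO total faults: 7
--- LRU ---
  step 0: ref 2 -> FAULT, frames=[2,-,-] (faults so far: 1)
  step 1: ref 2 -> HIT, frames=[2,-,-] (faults so far: 1)
  step 2: ref 4 -> FAULT, frames=[2,4,-] (faults so far: 2)
  step 3: ref 6 -> FAULT, frames=[2,4,6] (faults so far: 3)
  step 4: ref 4 -> HIT, frames=[2,4,6] (faults so far: 3)
  step 5: ref 3 -> FAULT, evict 2, frames=[3,4,6] (faults so far: 4)
  step 6: ref 4 -> HIT, frames=[3,4,6] (faults so far: 4)
  step 7: ref 1 -> FAULT, evict 6, frames=[3,4,1] (faults so far: 5)
  step 8: ref 4 -> HIT, frames=[3,4,1] (faults so far: 5)
  step 9: ref 1 -> HIT, frames=[3,4,1] (faults so far: 5)
  step 10: ref 1 -> HIT, frames=[3,4,1] (faults so far: 5)
  step 11: ref 2 -> FAULT, evict 3, frames=[2,4,1] (faults so far: 6)
  step 12: ref 2 -> HIT, frames=[2,4,1] (faults so far: 6)
  step 13: ref 2 -> HIT, frames=[2,4,1] (faults so far: 6)
  LRU total faults: 6
--- Optimal ---
  step 0: ref 2 -> FAULT, frames=[2,-,-] (faults so far: 1)
  step 1: ref 2 -> HIT, frames=[2,-,-] (faults so far: 1)
  step 2: ref 4 -> FAULT, frames=[2,4,-] (faults so far: 2)
  step 3: ref 6 -> FAULT, frames=[2,4,6] (faults so far: 3)
  step 4: ref 4 -> HIT, frames=[2,4,6] (faults so far: 3)
  step 5: ref 3 -> FAULT, evict 6, frames=[2,4,3] (faults so far: 4)
  step 6: ref 4 -> HIT, frames=[2,4,3] (faults so far: 4)
  step 7: ref 1 -> FAULT, evict 3, frames=[2,4,1] (faults so far: 5)
  step 8: ref 4 -> HIT, frames=[2,4,1] (faults so far: 5)
  step 9: ref 1 -> HIT, frames=[2,4,1] (faults so far: 5)
  step 10: ref 1 -> HIT, frames=[2,4,1] (faults so far: 5)
  step 11: ref 2 -> HIT, frames=[2,4,1] (faults so far: 5)
  step 12: ref 2 -> HIT, frames=[2,4,1] (faults so far: 5)
  step 13: ref 2 -> HIT, frames=[2,4,1] (faults so far: 5)
  Optimal total faults: 5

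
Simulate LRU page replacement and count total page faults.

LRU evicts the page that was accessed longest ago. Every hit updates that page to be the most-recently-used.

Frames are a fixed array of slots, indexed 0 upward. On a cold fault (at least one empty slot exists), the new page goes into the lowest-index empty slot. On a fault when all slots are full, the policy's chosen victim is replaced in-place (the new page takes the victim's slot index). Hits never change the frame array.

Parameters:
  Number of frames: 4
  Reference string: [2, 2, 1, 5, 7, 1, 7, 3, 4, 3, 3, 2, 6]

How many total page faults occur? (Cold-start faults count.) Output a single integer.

Answer: 8

Derivation:
Step 0: ref 2 → FAULT, frames=[2,-,-,-]
Step 1: ref 2 → HIT, frames=[2,-,-,-]
Step 2: ref 1 → FAULT, frames=[2,1,-,-]
Step 3: ref 5 → FAULT, frames=[2,1,5,-]
Step 4: ref 7 → FAULT, frames=[2,1,5,7]
Step 5: ref 1 → HIT, frames=[2,1,5,7]
Step 6: ref 7 → HIT, frames=[2,1,5,7]
Step 7: ref 3 → FAULT (evict 2), frames=[3,1,5,7]
Step 8: ref 4 → FAULT (evict 5), frames=[3,1,4,7]
Step 9: ref 3 → HIT, frames=[3,1,4,7]
Step 10: ref 3 → HIT, frames=[3,1,4,7]
Step 11: ref 2 → FAULT (evict 1), frames=[3,2,4,7]
Step 12: ref 6 → FAULT (evict 7), frames=[3,2,4,6]
Total faults: 8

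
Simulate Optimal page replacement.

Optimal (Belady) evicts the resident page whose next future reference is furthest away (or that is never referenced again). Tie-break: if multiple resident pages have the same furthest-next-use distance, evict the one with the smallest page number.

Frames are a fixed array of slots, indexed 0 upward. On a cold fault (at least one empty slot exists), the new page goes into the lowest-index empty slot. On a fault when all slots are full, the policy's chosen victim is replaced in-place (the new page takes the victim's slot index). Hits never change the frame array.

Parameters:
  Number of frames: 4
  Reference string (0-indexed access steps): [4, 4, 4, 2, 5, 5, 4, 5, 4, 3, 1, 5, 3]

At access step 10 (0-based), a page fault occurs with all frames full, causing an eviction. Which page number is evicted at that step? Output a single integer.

Step 0: ref 4 -> FAULT, frames=[4,-,-,-]
Step 1: ref 4 -> HIT, frames=[4,-,-,-]
Step 2: ref 4 -> HIT, frames=[4,-,-,-]
Step 3: ref 2 -> FAULT, frames=[4,2,-,-]
Step 4: ref 5 -> FAULT, frames=[4,2,5,-]
Step 5: ref 5 -> HIT, frames=[4,2,5,-]
Step 6: ref 4 -> HIT, frames=[4,2,5,-]
Step 7: ref 5 -> HIT, frames=[4,2,5,-]
Step 8: ref 4 -> HIT, frames=[4,2,5,-]
Step 9: ref 3 -> FAULT, frames=[4,2,5,3]
Step 10: ref 1 -> FAULT, evict 2, frames=[4,1,5,3]
At step 10: evicted page 2

Answer: 2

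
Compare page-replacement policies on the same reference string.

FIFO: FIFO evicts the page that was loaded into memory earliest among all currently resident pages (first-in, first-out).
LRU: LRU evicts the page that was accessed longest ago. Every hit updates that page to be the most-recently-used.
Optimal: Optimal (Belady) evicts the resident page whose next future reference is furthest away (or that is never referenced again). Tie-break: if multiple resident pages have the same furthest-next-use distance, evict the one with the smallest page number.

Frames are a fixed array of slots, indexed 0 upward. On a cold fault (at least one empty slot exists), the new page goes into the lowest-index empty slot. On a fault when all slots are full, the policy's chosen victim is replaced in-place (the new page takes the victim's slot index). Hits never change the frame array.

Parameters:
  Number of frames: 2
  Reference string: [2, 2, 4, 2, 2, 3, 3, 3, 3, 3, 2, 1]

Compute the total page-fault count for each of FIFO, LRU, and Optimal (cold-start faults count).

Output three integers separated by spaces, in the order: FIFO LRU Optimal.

Answer: 5 4 4

Derivation:
--- FIFO ---
  step 0: ref 2 -> FAULT, frames=[2,-] (faults so far: 1)
  step 1: ref 2 -> HIT, frames=[2,-] (faults so far: 1)
  step 2: ref 4 -> FAULT, frames=[2,4] (faults so far: 2)
  step 3: ref 2 -> HIT, frames=[2,4] (faults so far: 2)
  step 4: ref 2 -> HIT, frames=[2,4] (faults so far: 2)
  step 5: ref 3 -> FAULT, evict 2, frames=[3,4] (faults so far: 3)
  step 6: ref 3 -> HIT, frames=[3,4] (faults so far: 3)
  step 7: ref 3 -> HIT, frames=[3,4] (faults so far: 3)
  step 8: ref 3 -> HIT, frames=[3,4] (faults so far: 3)
  step 9: ref 3 -> HIT, frames=[3,4] (faults so far: 3)
  step 10: ref 2 -> FAULT, evict 4, frames=[3,2] (faults so far: 4)
  step 11: ref 1 -> FAULT, evict 3, frames=[1,2] (faults so far: 5)
  FIFO total faults: 5
--- LRU ---
  step 0: ref 2 -> FAULT, frames=[2,-] (faults so far: 1)
  step 1: ref 2 -> HIT, frames=[2,-] (faults so far: 1)
  step 2: ref 4 -> FAULT, frames=[2,4] (faults so far: 2)
  step 3: ref 2 -> HIT, frames=[2,4] (faults so far: 2)
  step 4: ref 2 -> HIT, frames=[2,4] (faults so far: 2)
  step 5: ref 3 -> FAULT, evict 4, frames=[2,3] (faults so far: 3)
  step 6: ref 3 -> HIT, frames=[2,3] (faults so far: 3)
  step 7: ref 3 -> HIT, frames=[2,3] (faults so far: 3)
  step 8: ref 3 -> HIT, frames=[2,3] (faults so far: 3)
  step 9: ref 3 -> HIT, frames=[2,3] (faults so far: 3)
  step 10: ref 2 -> HIT, frames=[2,3] (faults so far: 3)
  step 11: ref 1 -> FAULT, evict 3, frames=[2,1] (faults so far: 4)
  LRU total faults: 4
--- Optimal ---
  step 0: ref 2 -> FAULT, frames=[2,-] (faults so far: 1)
  step 1: ref 2 -> HIT, frames=[2,-] (faults so far: 1)
  step 2: ref 4 -> FAULT, frames=[2,4] (faults so far: 2)
  step 3: ref 2 -> HIT, frames=[2,4] (faults so far: 2)
  step 4: ref 2 -> HIT, frames=[2,4] (faults so far: 2)
  step 5: ref 3 -> FAULT, evict 4, frames=[2,3] (faults so far: 3)
  step 6: ref 3 -> HIT, frames=[2,3] (faults so far: 3)
  step 7: ref 3 -> HIT, frames=[2,3] (faults so far: 3)
  step 8: ref 3 -> HIT, frames=[2,3] (faults so far: 3)
  step 9: ref 3 -> HIT, frames=[2,3] (faults so far: 3)
  step 10: ref 2 -> HIT, frames=[2,3] (faults so far: 3)
  step 11: ref 1 -> FAULT, evict 2, frames=[1,3] (faults so far: 4)
  Optimal total faults: 4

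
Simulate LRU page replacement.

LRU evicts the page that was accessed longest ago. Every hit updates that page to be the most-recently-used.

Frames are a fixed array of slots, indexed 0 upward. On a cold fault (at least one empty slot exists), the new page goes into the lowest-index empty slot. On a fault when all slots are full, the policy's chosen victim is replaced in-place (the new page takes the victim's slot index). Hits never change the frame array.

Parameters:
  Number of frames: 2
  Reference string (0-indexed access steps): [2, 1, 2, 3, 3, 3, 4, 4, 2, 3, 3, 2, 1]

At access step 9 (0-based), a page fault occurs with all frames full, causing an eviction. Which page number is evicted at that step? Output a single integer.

Step 0: ref 2 -> FAULT, frames=[2,-]
Step 1: ref 1 -> FAULT, frames=[2,1]
Step 2: ref 2 -> HIT, frames=[2,1]
Step 3: ref 3 -> FAULT, evict 1, frames=[2,3]
Step 4: ref 3 -> HIT, frames=[2,3]
Step 5: ref 3 -> HIT, frames=[2,3]
Step 6: ref 4 -> FAULT, evict 2, frames=[4,3]
Step 7: ref 4 -> HIT, frames=[4,3]
Step 8: ref 2 -> FAULT, evict 3, frames=[4,2]
Step 9: ref 3 -> FAULT, evict 4, frames=[3,2]
At step 9: evicted page 4

Answer: 4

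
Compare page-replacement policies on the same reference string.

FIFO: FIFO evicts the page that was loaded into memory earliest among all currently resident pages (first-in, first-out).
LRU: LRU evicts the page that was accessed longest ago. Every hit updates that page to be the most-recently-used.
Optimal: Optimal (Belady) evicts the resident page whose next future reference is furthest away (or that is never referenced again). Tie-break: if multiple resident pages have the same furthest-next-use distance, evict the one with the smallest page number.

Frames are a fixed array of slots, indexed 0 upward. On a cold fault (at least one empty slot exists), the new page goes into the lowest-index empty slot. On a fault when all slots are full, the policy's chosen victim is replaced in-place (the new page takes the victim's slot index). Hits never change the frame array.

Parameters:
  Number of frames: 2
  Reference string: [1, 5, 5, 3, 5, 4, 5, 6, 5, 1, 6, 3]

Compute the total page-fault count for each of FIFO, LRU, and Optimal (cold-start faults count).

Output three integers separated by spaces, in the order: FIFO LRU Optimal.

--- FIFO ---
  step 0: ref 1 -> FAULT, frames=[1,-] (faults so far: 1)
  step 1: ref 5 -> FAULT, frames=[1,5] (faults so far: 2)
  step 2: ref 5 -> HIT, frames=[1,5] (faults so far: 2)
  step 3: ref 3 -> FAULT, evict 1, frames=[3,5] (faults so far: 3)
  step 4: ref 5 -> HIT, frames=[3,5] (faults so far: 3)
  step 5: ref 4 -> FAULT, evict 5, frames=[3,4] (faults so far: 4)
  step 6: ref 5 -> FAULT, evict 3, frames=[5,4] (faults so far: 5)
  step 7: ref 6 -> FAULT, evict 4, frames=[5,6] (faults so far: 6)
  step 8: ref 5 -> HIT, frames=[5,6] (faults so far: 6)
  step 9: ref 1 -> FAULT, evict 5, frames=[1,6] (faults so far: 7)
  step 10: ref 6 -> HIT, frames=[1,6] (faults so far: 7)
  step 11: ref 3 -> FAULT, evict 6, frames=[1,3] (faults so far: 8)
  FIFO total faults: 8
--- LRU ---
  step 0: ref 1 -> FAULT, frames=[1,-] (faults so far: 1)
  step 1: ref 5 -> FAULT, frames=[1,5] (faults so far: 2)
  step 2: ref 5 -> HIT, frames=[1,5] (faults so far: 2)
  step 3: ref 3 -> FAULT, evict 1, frames=[3,5] (faults so far: 3)
  step 4: ref 5 -> HIT, frames=[3,5] (faults so far: 3)
  step 5: ref 4 -> FAULT, evict 3, frames=[4,5] (faults so far: 4)
  step 6: ref 5 -> HIT, frames=[4,5] (faults so far: 4)
  step 7: ref 6 -> FAULT, evict 4, frames=[6,5] (faults so far: 5)
  step 8: ref 5 -> HIT, frames=[6,5] (faults so far: 5)
  step 9: ref 1 -> FAULT, evict 6, frames=[1,5] (faults so far: 6)
  step 10: ref 6 -> FAULT, evict 5, frames=[1,6] (faults so far: 7)
  step 11: ref 3 -> FAULT, evict 1, frames=[3,6] (faults so far: 8)
  LRU total faults: 8
--- Optimal ---
  step 0: ref 1 -> FAULT, frames=[1,-] (faults so far: 1)
  step 1: ref 5 -> FAULT, frames=[1,5] (faults so far: 2)
  step 2: ref 5 -> HIT, frames=[1,5] (faults so far: 2)
  step 3: ref 3 -> FAULT, evict 1, frames=[3,5] (faults so far: 3)
  step 4: ref 5 -> HIT, frames=[3,5] (faults so far: 3)
  step 5: ref 4 -> FAULT, evict 3, frames=[4,5] (faults so far: 4)
  step 6: ref 5 -> HIT, frames=[4,5] (faults so far: 4)
  step 7: ref 6 -> FAULT, evict 4, frames=[6,5] (faults so far: 5)
  step 8: ref 5 -> HIT, frames=[6,5] (faults so far: 5)
  step 9: ref 1 -> FAULT, evict 5, frames=[6,1] (faults so far: 6)
  step 10: ref 6 -> HIT, frames=[6,1] (faults so far: 6)
  step 11: ref 3 -> FAULT, evict 1, frames=[6,3] (faults so far: 7)
  Optimal total faults: 7

Answer: 8 8 7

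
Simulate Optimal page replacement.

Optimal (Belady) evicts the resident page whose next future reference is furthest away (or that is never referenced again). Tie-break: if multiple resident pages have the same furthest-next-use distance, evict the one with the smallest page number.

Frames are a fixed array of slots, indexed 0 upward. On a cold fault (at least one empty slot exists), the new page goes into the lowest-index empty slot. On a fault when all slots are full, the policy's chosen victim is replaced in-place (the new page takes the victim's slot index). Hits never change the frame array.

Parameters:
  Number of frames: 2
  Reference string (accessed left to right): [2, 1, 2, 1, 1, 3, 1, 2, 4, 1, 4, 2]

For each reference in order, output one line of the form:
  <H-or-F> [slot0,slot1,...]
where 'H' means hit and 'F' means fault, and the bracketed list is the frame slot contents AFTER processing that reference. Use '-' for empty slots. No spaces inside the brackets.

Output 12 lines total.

F [2,-]
F [2,1]
H [2,1]
H [2,1]
H [2,1]
F [3,1]
H [3,1]
F [2,1]
F [4,1]
H [4,1]
H [4,1]
F [4,2]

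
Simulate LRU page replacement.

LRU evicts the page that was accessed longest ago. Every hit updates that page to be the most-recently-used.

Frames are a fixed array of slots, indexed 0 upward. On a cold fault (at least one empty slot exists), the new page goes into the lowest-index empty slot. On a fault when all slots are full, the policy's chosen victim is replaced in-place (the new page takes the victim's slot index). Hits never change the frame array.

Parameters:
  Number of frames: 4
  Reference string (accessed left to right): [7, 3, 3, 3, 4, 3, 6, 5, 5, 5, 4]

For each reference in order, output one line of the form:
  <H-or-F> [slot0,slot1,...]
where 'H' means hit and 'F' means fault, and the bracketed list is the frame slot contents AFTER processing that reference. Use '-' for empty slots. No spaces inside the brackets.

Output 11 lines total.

F [7,-,-,-]
F [7,3,-,-]
H [7,3,-,-]
H [7,3,-,-]
F [7,3,4,-]
H [7,3,4,-]
F [7,3,4,6]
F [5,3,4,6]
H [5,3,4,6]
H [5,3,4,6]
H [5,3,4,6]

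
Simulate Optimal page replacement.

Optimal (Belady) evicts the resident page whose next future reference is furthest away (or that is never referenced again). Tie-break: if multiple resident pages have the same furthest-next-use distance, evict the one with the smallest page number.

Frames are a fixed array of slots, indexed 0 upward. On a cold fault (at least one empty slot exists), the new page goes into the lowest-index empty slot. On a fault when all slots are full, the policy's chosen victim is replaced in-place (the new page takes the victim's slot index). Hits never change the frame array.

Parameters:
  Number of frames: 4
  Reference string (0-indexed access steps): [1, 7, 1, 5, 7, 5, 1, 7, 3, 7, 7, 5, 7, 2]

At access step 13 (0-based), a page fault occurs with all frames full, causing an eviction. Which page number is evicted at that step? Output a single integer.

Step 0: ref 1 -> FAULT, frames=[1,-,-,-]
Step 1: ref 7 -> FAULT, frames=[1,7,-,-]
Step 2: ref 1 -> HIT, frames=[1,7,-,-]
Step 3: ref 5 -> FAULT, frames=[1,7,5,-]
Step 4: ref 7 -> HIT, frames=[1,7,5,-]
Step 5: ref 5 -> HIT, frames=[1,7,5,-]
Step 6: ref 1 -> HIT, frames=[1,7,5,-]
Step 7: ref 7 -> HIT, frames=[1,7,5,-]
Step 8: ref 3 -> FAULT, frames=[1,7,5,3]
Step 9: ref 7 -> HIT, frames=[1,7,5,3]
Step 10: ref 7 -> HIT, frames=[1,7,5,3]
Step 11: ref 5 -> HIT, frames=[1,7,5,3]
Step 12: ref 7 -> HIT, frames=[1,7,5,3]
Step 13: ref 2 -> FAULT, evict 1, frames=[2,7,5,3]
At step 13: evicted page 1

Answer: 1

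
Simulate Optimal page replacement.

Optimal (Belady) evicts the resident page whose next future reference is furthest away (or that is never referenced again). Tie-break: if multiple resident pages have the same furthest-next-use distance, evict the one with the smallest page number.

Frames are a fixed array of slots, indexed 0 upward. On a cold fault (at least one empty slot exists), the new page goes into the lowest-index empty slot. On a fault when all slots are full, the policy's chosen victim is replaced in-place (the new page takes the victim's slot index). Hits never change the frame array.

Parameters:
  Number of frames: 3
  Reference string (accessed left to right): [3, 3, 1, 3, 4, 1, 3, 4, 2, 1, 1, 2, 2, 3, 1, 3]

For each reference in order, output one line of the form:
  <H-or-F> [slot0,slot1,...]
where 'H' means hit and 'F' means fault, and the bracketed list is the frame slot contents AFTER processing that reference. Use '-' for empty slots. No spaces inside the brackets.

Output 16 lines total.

F [3,-,-]
H [3,-,-]
F [3,1,-]
H [3,1,-]
F [3,1,4]
H [3,1,4]
H [3,1,4]
H [3,1,4]
F [3,1,2]
H [3,1,2]
H [3,1,2]
H [3,1,2]
H [3,1,2]
H [3,1,2]
H [3,1,2]
H [3,1,2]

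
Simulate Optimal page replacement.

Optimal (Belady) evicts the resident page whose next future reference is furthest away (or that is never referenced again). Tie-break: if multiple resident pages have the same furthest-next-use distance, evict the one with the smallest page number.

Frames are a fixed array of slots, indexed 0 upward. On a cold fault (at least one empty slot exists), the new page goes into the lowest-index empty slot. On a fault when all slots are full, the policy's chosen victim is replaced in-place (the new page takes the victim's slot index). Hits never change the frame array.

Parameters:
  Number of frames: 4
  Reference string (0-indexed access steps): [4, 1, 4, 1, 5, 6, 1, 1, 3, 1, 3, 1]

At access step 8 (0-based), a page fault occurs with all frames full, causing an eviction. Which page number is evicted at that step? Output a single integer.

Answer: 4

Derivation:
Step 0: ref 4 -> FAULT, frames=[4,-,-,-]
Step 1: ref 1 -> FAULT, frames=[4,1,-,-]
Step 2: ref 4 -> HIT, frames=[4,1,-,-]
Step 3: ref 1 -> HIT, frames=[4,1,-,-]
Step 4: ref 5 -> FAULT, frames=[4,1,5,-]
Step 5: ref 6 -> FAULT, frames=[4,1,5,6]
Step 6: ref 1 -> HIT, frames=[4,1,5,6]
Step 7: ref 1 -> HIT, frames=[4,1,5,6]
Step 8: ref 3 -> FAULT, evict 4, frames=[3,1,5,6]
At step 8: evicted page 4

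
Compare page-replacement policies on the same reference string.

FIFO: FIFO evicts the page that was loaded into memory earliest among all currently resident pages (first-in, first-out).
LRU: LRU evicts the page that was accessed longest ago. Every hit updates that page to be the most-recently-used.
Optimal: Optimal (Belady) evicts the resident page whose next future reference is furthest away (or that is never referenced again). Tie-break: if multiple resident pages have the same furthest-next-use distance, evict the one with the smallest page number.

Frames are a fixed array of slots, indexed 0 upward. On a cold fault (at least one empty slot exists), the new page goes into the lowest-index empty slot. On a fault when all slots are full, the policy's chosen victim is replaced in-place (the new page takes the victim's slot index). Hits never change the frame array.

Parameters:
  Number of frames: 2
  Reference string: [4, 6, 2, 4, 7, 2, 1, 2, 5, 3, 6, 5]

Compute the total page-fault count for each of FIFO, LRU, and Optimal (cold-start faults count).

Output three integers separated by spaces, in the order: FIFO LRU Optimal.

--- FIFO ---
  step 0: ref 4 -> FAULT, frames=[4,-] (faults so far: 1)
  step 1: ref 6 -> FAULT, frames=[4,6] (faults so far: 2)
  step 2: ref 2 -> FAULT, evict 4, frames=[2,6] (faults so far: 3)
  step 3: ref 4 -> FAULT, evict 6, frames=[2,4] (faults so far: 4)
  step 4: ref 7 -> FAULT, evict 2, frames=[7,4] (faults so far: 5)
  step 5: ref 2 -> FAULT, evict 4, frames=[7,2] (faults so far: 6)
  step 6: ref 1 -> FAULT, evict 7, frames=[1,2] (faults so far: 7)
  step 7: ref 2 -> HIT, frames=[1,2] (faults so far: 7)
  step 8: ref 5 -> FAULT, evict 2, frames=[1,5] (faults so far: 8)
  step 9: ref 3 -> FAULT, evict 1, frames=[3,5] (faults so far: 9)
  step 10: ref 6 -> FAULT, evict 5, frames=[3,6] (faults so far: 10)
  step 11: ref 5 -> FAULT, evict 3, frames=[5,6] (faults so far: 11)
  FIFO total faults: 11
--- LRU ---
  step 0: ref 4 -> FAULT, frames=[4,-] (faults so far: 1)
  step 1: ref 6 -> FAULT, frames=[4,6] (faults so far: 2)
  step 2: ref 2 -> FAULT, evict 4, frames=[2,6] (faults so far: 3)
  step 3: ref 4 -> FAULT, evict 6, frames=[2,4] (faults so far: 4)
  step 4: ref 7 -> FAULT, evict 2, frames=[7,4] (faults so far: 5)
  step 5: ref 2 -> FAULT, evict 4, frames=[7,2] (faults so far: 6)
  step 6: ref 1 -> FAULT, evict 7, frames=[1,2] (faults so far: 7)
  step 7: ref 2 -> HIT, frames=[1,2] (faults so far: 7)
  step 8: ref 5 -> FAULT, evict 1, frames=[5,2] (faults so far: 8)
  step 9: ref 3 -> FAULT, evict 2, frames=[5,3] (faults so far: 9)
  step 10: ref 6 -> FAULT, evict 5, frames=[6,3] (faults so far: 10)
  step 11: ref 5 -> FAULT, evict 3, frames=[6,5] (faults so far: 11)
  LRU total faults: 11
--- Optimal ---
  step 0: ref 4 -> FAULT, frames=[4,-] (faults so far: 1)
  step 1: ref 6 -> FAULT, frames=[4,6] (faults so far: 2)
  step 2: ref 2 -> FAULT, evict 6, frames=[4,2] (faults so far: 3)
  step 3: ref 4 -> HIT, frames=[4,2] (faults so far: 3)
  step 4: ref 7 -> FAULT, evict 4, frames=[7,2] (faults so far: 4)
  step 5: ref 2 -> HIT, frames=[7,2] (faults so far: 4)
  step 6: ref 1 -> FAULT, evict 7, frames=[1,2] (faults so far: 5)
  step 7: ref 2 -> HIT, frames=[1,2] (faults so far: 5)
  step 8: ref 5 -> FAULT, evict 1, frames=[5,2] (faults so far: 6)
  step 9: ref 3 -> FAULT, evict 2, frames=[5,3] (faults so far: 7)
  step 10: ref 6 -> FAULT, evict 3, frames=[5,6] (faults so far: 8)
  step 11: ref 5 -> HIT, frames=[5,6] (faults so far: 8)
  Optimal total faults: 8

Answer: 11 11 8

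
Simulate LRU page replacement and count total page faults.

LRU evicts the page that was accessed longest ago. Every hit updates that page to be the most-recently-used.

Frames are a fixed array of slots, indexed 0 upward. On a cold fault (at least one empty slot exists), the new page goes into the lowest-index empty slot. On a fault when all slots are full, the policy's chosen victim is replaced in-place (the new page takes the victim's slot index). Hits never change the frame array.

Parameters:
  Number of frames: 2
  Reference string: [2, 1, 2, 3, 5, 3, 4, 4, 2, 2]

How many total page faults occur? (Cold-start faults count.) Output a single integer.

Step 0: ref 2 → FAULT, frames=[2,-]
Step 1: ref 1 → FAULT, frames=[2,1]
Step 2: ref 2 → HIT, frames=[2,1]
Step 3: ref 3 → FAULT (evict 1), frames=[2,3]
Step 4: ref 5 → FAULT (evict 2), frames=[5,3]
Step 5: ref 3 → HIT, frames=[5,3]
Step 6: ref 4 → FAULT (evict 5), frames=[4,3]
Step 7: ref 4 → HIT, frames=[4,3]
Step 8: ref 2 → FAULT (evict 3), frames=[4,2]
Step 9: ref 2 → HIT, frames=[4,2]
Total faults: 6

Answer: 6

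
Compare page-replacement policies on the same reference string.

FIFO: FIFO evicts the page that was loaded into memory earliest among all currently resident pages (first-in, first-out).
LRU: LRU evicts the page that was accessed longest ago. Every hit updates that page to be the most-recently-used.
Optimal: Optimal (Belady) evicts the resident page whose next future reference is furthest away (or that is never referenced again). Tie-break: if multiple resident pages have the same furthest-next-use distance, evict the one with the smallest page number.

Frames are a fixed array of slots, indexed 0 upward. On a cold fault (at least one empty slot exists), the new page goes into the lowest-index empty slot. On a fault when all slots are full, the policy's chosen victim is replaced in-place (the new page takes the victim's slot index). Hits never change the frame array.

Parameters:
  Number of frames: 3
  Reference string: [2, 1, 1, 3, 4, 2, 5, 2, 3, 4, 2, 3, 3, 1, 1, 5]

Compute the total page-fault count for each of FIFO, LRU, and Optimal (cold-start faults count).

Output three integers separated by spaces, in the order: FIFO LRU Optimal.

Answer: 11 10 8

Derivation:
--- FIFO ---
  step 0: ref 2 -> FAULT, frames=[2,-,-] (faults so far: 1)
  step 1: ref 1 -> FAULT, frames=[2,1,-] (faults so far: 2)
  step 2: ref 1 -> HIT, frames=[2,1,-] (faults so far: 2)
  step 3: ref 3 -> FAULT, frames=[2,1,3] (faults so far: 3)
  step 4: ref 4 -> FAULT, evict 2, frames=[4,1,3] (faults so far: 4)
  step 5: ref 2 -> FAULT, evict 1, frames=[4,2,3] (faults so far: 5)
  step 6: ref 5 -> FAULT, evict 3, frames=[4,2,5] (faults so far: 6)
  step 7: ref 2 -> HIT, frames=[4,2,5] (faults so far: 6)
  step 8: ref 3 -> FAULT, evict 4, frames=[3,2,5] (faults so far: 7)
  step 9: ref 4 -> FAULT, evict 2, frames=[3,4,5] (faults so far: 8)
  step 10: ref 2 -> FAULT, evict 5, frames=[3,4,2] (faults so far: 9)
  step 11: ref 3 -> HIT, frames=[3,4,2] (faults so far: 9)
  step 12: ref 3 -> HIT, frames=[3,4,2] (faults so far: 9)
  step 13: ref 1 -> FAULT, evict 3, frames=[1,4,2] (faults so far: 10)
  step 14: ref 1 -> HIT, frames=[1,4,2] (faults so far: 10)
  step 15: ref 5 -> FAULT, evict 4, frames=[1,5,2] (faults so far: 11)
  FIFO total faults: 11
--- LRU ---
  step 0: ref 2 -> FAULT, frames=[2,-,-] (faults so far: 1)
  step 1: ref 1 -> FAULT, frames=[2,1,-] (faults so far: 2)
  step 2: ref 1 -> HIT, frames=[2,1,-] (faults so far: 2)
  step 3: ref 3 -> FAULT, frames=[2,1,3] (faults so far: 3)
  step 4: ref 4 -> FAULT, evict 2, frames=[4,1,3] (faults so far: 4)
  step 5: ref 2 -> FAULT, evict 1, frames=[4,2,3] (faults so far: 5)
  step 6: ref 5 -> FAULT, evict 3, frames=[4,2,5] (faults so far: 6)
  step 7: ref 2 -> HIT, frames=[4,2,5] (faults so far: 6)
  step 8: ref 3 -> FAULT, evict 4, frames=[3,2,5] (faults so far: 7)
  step 9: ref 4 -> FAULT, evict 5, frames=[3,2,4] (faults so far: 8)
  step 10: ref 2 -> HIT, frames=[3,2,4] (faults so far: 8)
  step 11: ref 3 -> HIT, frames=[3,2,4] (faults so far: 8)
  step 12: ref 3 -> HIT, frames=[3,2,4] (faults so far: 8)
  step 13: ref 1 -> FAULT, evict 4, frames=[3,2,1] (faults so far: 9)
  step 14: ref 1 -> HIT, frames=[3,2,1] (faults so far: 9)
  step 15: ref 5 -> FAULT, evict 2, frames=[3,5,1] (faults so far: 10)
  LRU total faults: 10
--- Optimal ---
  step 0: ref 2 -> FAULT, frames=[2,-,-] (faults so far: 1)
  step 1: ref 1 -> FAULT, frames=[2,1,-] (faults so far: 2)
  step 2: ref 1 -> HIT, frames=[2,1,-] (faults so far: 2)
  step 3: ref 3 -> FAULT, frames=[2,1,3] (faults so far: 3)
  step 4: ref 4 -> FAULT, evict 1, frames=[2,4,3] (faults so far: 4)
  step 5: ref 2 -> HIT, frames=[2,4,3] (faults so far: 4)
  step 6: ref 5 -> FAULT, evict 4, frames=[2,5,3] (faults so far: 5)
  step 7: ref 2 -> HIT, frames=[2,5,3] (faults so far: 5)
  step 8: ref 3 -> HIT, frames=[2,5,3] (faults so far: 5)
  step 9: ref 4 -> FAULT, evict 5, frames=[2,4,3] (faults so far: 6)
  step 10: ref 2 -> HIT, frames=[2,4,3] (faults so far: 6)
  step 11: ref 3 -> HIT, frames=[2,4,3] (faults so far: 6)
  step 12: ref 3 -> HIT, frames=[2,4,3] (faults so far: 6)
  step 13: ref 1 -> FAULT, evict 2, frames=[1,4,3] (faults so far: 7)
  step 14: ref 1 -> HIT, frames=[1,4,3] (faults so far: 7)
  step 15: ref 5 -> FAULT, evict 1, frames=[5,4,3] (faults so far: 8)
  Optimal total faults: 8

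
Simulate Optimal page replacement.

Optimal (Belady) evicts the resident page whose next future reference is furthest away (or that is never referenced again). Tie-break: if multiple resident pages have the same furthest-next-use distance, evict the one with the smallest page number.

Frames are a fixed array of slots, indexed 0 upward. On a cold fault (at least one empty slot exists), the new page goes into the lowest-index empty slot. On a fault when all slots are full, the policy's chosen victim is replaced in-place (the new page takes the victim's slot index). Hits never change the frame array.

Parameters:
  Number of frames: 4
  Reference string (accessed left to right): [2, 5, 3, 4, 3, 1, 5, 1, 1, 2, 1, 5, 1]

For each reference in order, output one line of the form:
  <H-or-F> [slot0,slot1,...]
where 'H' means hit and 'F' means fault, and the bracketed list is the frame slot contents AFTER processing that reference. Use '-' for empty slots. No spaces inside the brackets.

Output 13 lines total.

F [2,-,-,-]
F [2,5,-,-]
F [2,5,3,-]
F [2,5,3,4]
H [2,5,3,4]
F [2,5,1,4]
H [2,5,1,4]
H [2,5,1,4]
H [2,5,1,4]
H [2,5,1,4]
H [2,5,1,4]
H [2,5,1,4]
H [2,5,1,4]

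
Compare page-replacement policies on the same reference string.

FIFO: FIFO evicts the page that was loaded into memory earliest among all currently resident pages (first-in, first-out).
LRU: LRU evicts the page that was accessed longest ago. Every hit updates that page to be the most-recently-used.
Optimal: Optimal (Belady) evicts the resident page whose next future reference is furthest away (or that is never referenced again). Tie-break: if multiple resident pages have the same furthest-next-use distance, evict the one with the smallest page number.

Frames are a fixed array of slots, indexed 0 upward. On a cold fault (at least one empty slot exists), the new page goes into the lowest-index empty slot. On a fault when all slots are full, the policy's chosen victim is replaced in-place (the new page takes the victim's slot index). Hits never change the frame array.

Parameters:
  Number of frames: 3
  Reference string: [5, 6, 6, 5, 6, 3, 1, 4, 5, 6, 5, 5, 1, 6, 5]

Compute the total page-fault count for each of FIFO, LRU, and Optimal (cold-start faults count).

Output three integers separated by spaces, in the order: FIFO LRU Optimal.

Answer: 8 8 6

Derivation:
--- FIFO ---
  step 0: ref 5 -> FAULT, frames=[5,-,-] (faults so far: 1)
  step 1: ref 6 -> FAULT, frames=[5,6,-] (faults so far: 2)
  step 2: ref 6 -> HIT, frames=[5,6,-] (faults so far: 2)
  step 3: ref 5 -> HIT, frames=[5,6,-] (faults so far: 2)
  step 4: ref 6 -> HIT, frames=[5,6,-] (faults so far: 2)
  step 5: ref 3 -> FAULT, frames=[5,6,3] (faults so far: 3)
  step 6: ref 1 -> FAULT, evict 5, frames=[1,6,3] (faults so far: 4)
  step 7: ref 4 -> FAULT, evict 6, frames=[1,4,3] (faults so far: 5)
  step 8: ref 5 -> FAULT, evict 3, frames=[1,4,5] (faults so far: 6)
  step 9: ref 6 -> FAULT, evict 1, frames=[6,4,5] (faults so far: 7)
  step 10: ref 5 -> HIT, frames=[6,4,5] (faults so far: 7)
  step 11: ref 5 -> HIT, frames=[6,4,5] (faults so far: 7)
  step 12: ref 1 -> FAULT, evict 4, frames=[6,1,5] (faults so far: 8)
  step 13: ref 6 -> HIT, frames=[6,1,5] (faults so far: 8)
  step 14: ref 5 -> HIT, frames=[6,1,5] (faults so far: 8)
  FIFO total faults: 8
--- LRU ---
  step 0: ref 5 -> FAULT, frames=[5,-,-] (faults so far: 1)
  step 1: ref 6 -> FAULT, frames=[5,6,-] (faults so far: 2)
  step 2: ref 6 -> HIT, frames=[5,6,-] (faults so far: 2)
  step 3: ref 5 -> HIT, frames=[5,6,-] (faults so far: 2)
  step 4: ref 6 -> HIT, frames=[5,6,-] (faults so far: 2)
  step 5: ref 3 -> FAULT, frames=[5,6,3] (faults so far: 3)
  step 6: ref 1 -> FAULT, evict 5, frames=[1,6,3] (faults so far: 4)
  step 7: ref 4 -> FAULT, evict 6, frames=[1,4,3] (faults so far: 5)
  step 8: ref 5 -> FAULT, evict 3, frames=[1,4,5] (faults so far: 6)
  step 9: ref 6 -> FAULT, evict 1, frames=[6,4,5] (faults so far: 7)
  step 10: ref 5 -> HIT, frames=[6,4,5] (faults so far: 7)
  step 11: ref 5 -> HIT, frames=[6,4,5] (faults so far: 7)
  step 12: ref 1 -> FAULT, evict 4, frames=[6,1,5] (faults so far: 8)
  step 13: ref 6 -> HIT, frames=[6,1,5] (faults so far: 8)
  step 14: ref 5 -> HIT, frames=[6,1,5] (faults so far: 8)
  LRU total faults: 8
--- Optimal ---
  step 0: ref 5 -> FAULT, frames=[5,-,-] (faults so far: 1)
  step 1: ref 6 -> FAULT, frames=[5,6,-] (faults so far: 2)
  step 2: ref 6 -> HIT, frames=[5,6,-] (faults so far: 2)
  step 3: ref 5 -> HIT, frames=[5,6,-] (faults so far: 2)
  step 4: ref 6 -> HIT, frames=[5,6,-] (faults so far: 2)
  step 5: ref 3 -> FAULT, frames=[5,6,3] (faults so far: 3)
  step 6: ref 1 -> FAULT, evict 3, frames=[5,6,1] (faults so far: 4)
  step 7: ref 4 -> FAULT, evict 1, frames=[5,6,4] (faults so far: 5)
  step 8: ref 5 -> HIT, frames=[5,6,4] (faults so far: 5)
  step 9: ref 6 -> HIT, frames=[5,6,4] (faults so far: 5)
  step 10: ref 5 -> HIT, frames=[5,6,4] (faults so far: 5)
  step 11: ref 5 -> HIT, frames=[5,6,4] (faults so far: 5)
  step 12: ref 1 -> FAULT, evict 4, frames=[5,6,1] (faults so far: 6)
  step 13: ref 6 -> HIT, frames=[5,6,1] (faults so far: 6)
  step 14: ref 5 -> HIT, frames=[5,6,1] (faults so far: 6)
  Optimal total faults: 6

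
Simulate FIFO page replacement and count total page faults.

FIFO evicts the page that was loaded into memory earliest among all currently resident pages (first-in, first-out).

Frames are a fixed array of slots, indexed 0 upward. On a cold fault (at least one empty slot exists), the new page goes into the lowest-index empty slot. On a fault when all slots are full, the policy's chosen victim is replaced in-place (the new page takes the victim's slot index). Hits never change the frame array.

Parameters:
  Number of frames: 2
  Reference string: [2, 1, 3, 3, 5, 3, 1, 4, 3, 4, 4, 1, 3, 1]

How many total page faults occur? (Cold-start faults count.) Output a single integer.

Step 0: ref 2 → FAULT, frames=[2,-]
Step 1: ref 1 → FAULT, frames=[2,1]
Step 2: ref 3 → FAULT (evict 2), frames=[3,1]
Step 3: ref 3 → HIT, frames=[3,1]
Step 4: ref 5 → FAULT (evict 1), frames=[3,5]
Step 5: ref 3 → HIT, frames=[3,5]
Step 6: ref 1 → FAULT (evict 3), frames=[1,5]
Step 7: ref 4 → FAULT (evict 5), frames=[1,4]
Step 8: ref 3 → FAULT (evict 1), frames=[3,4]
Step 9: ref 4 → HIT, frames=[3,4]
Step 10: ref 4 → HIT, frames=[3,4]
Step 11: ref 1 → FAULT (evict 4), frames=[3,1]
Step 12: ref 3 → HIT, frames=[3,1]
Step 13: ref 1 → HIT, frames=[3,1]
Total faults: 8

Answer: 8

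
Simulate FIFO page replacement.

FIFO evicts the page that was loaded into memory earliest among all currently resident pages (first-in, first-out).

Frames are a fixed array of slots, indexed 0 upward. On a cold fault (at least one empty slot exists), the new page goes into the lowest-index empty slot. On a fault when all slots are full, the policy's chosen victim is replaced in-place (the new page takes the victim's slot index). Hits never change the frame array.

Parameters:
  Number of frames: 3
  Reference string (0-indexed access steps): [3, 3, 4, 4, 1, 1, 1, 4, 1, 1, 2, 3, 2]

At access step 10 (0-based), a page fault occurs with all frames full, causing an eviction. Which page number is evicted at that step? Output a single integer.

Answer: 3

Derivation:
Step 0: ref 3 -> FAULT, frames=[3,-,-]
Step 1: ref 3 -> HIT, frames=[3,-,-]
Step 2: ref 4 -> FAULT, frames=[3,4,-]
Step 3: ref 4 -> HIT, frames=[3,4,-]
Step 4: ref 1 -> FAULT, frames=[3,4,1]
Step 5: ref 1 -> HIT, frames=[3,4,1]
Step 6: ref 1 -> HIT, frames=[3,4,1]
Step 7: ref 4 -> HIT, frames=[3,4,1]
Step 8: ref 1 -> HIT, frames=[3,4,1]
Step 9: ref 1 -> HIT, frames=[3,4,1]
Step 10: ref 2 -> FAULT, evict 3, frames=[2,4,1]
At step 10: evicted page 3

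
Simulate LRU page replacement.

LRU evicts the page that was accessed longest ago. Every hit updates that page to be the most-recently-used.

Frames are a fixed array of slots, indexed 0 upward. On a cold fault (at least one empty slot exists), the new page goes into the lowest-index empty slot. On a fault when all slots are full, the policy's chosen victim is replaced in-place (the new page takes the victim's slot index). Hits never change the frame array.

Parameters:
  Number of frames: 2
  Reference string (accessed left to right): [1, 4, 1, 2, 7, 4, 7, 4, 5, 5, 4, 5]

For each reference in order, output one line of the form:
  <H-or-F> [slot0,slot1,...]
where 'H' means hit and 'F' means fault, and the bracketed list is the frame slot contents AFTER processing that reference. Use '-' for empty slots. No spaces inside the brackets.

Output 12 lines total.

F [1,-]
F [1,4]
H [1,4]
F [1,2]
F [7,2]
F [7,4]
H [7,4]
H [7,4]
F [5,4]
H [5,4]
H [5,4]
H [5,4]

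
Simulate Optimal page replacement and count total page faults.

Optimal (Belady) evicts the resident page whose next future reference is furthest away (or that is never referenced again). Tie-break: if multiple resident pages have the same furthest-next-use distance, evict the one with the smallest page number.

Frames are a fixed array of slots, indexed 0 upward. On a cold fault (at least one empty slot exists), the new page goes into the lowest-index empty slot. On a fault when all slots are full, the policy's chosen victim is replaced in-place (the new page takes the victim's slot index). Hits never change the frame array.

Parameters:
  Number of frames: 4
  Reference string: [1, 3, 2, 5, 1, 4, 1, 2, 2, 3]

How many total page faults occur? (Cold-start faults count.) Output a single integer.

Answer: 5

Derivation:
Step 0: ref 1 → FAULT, frames=[1,-,-,-]
Step 1: ref 3 → FAULT, frames=[1,3,-,-]
Step 2: ref 2 → FAULT, frames=[1,3,2,-]
Step 3: ref 5 → FAULT, frames=[1,3,2,5]
Step 4: ref 1 → HIT, frames=[1,3,2,5]
Step 5: ref 4 → FAULT (evict 5), frames=[1,3,2,4]
Step 6: ref 1 → HIT, frames=[1,3,2,4]
Step 7: ref 2 → HIT, frames=[1,3,2,4]
Step 8: ref 2 → HIT, frames=[1,3,2,4]
Step 9: ref 3 → HIT, frames=[1,3,2,4]
Total faults: 5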